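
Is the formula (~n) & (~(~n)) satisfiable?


Check all 2 assignments over {n}:
n | φ
-----
False | False
True | False
No assignment makes the formula true.

Unsatisfiable.


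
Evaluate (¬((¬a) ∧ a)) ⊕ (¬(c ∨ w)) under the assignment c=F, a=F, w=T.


Substitute c=F, a=F, w=T:
¬a = T
(¬a) ∧ a = T ∧ F = F
¬((¬a) ∧ a) = T
c ∨ w = F ∨ T = T
¬(c ∨ w) = F
(¬((¬a) ∧ a)) ⊕ (¬(c ∨ w)) = T ⊕ F = T

T


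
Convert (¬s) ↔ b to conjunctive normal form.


Step 1: Rewrite (¬s) ↔ b as ((¬s) → b) ∧ (b → (¬s)).
Step 2: Rewrite each implication as a disjunction.
Step 3: Eliminate any double negations (¬¬X = X).

(s ∨ b) ∧ ((¬b) ∨ (¬s))


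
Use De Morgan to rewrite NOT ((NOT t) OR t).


De Morgan: the negation of a disjunction is the conjunction of the negations.
Distribute NOT across OR, flipping it to AND, and negate each literal.

t AND (NOT t)


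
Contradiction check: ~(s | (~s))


Truth table over {s}:
s | φ
-----
False | False
True | False
Every row is false.

Yes, it is a contradiction.


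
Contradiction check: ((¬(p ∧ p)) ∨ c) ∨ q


Truth table over {c, p, q}:
c | p | q | φ
-------------
F | F | F | T
T | F | F | T
F | T | F | F
T | T | F | T
F | F | T | T
T | F | T | T
F | T | T | T
T | T | T | T
Satisfying assignment at row 1: c=F, p=F, q=F gives T.

No, it is not a contradiction.


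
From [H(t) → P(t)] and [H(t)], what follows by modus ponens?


Modus ponens: from (P → Q) and P, infer Q.
P = 'H(t)' is asserted, and P → Q holds, so Q follows.

P(t).


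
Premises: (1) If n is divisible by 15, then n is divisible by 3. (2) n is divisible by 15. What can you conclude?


Modus ponens: from (P → Q) and P, infer Q.
P = 'n is divisible by 15' is asserted, and P → Q holds, so Q follows.

n is divisible by 3.


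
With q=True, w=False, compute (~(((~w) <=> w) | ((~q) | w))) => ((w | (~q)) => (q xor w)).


Substitute q=True, w=False:
… (earlier sub-steps elided)
(~w) <=> w = True <=> False = False
~q = False
(~q) | w = False | False = False
((~w) <=> w) | ((~q) | w) = False | False = False
~(((~w) <=> w) | ((~q) | w)) = True
~q = False
w | (~q) = False | False = False
q xor w = True xor False = True
(w | (~q)) => (q xor w) = False => True = True
(~(((~w) <=> w) | ((~q) | w))) => ((w | (~q)) => (q xor w)) = True => True = True

True


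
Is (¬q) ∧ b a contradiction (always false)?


Truth table over {b, q}:
b | q | φ
---------
F | F | F
T | F | T
F | T | F
T | T | F
Satisfying assignment at row 2: b=T, q=F gives T.

No, it is not a contradiction.


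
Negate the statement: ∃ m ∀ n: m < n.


Negation flips each quantifier (∀↔∃) and negates the inner predicate.
¬(∃ m ∀ n: φ) = ∀ m ∃ n: ¬φ.

∀ m ∃ n: ¬(m < n)


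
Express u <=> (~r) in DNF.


Step 1: u ↔ (¬r) is true exactly when both agree: (u ∧ (¬r)) ∨ (¬u ∧ ¬(¬r)).
Step 2: Eliminate any double negations (¬¬X = X).

(u & (~r)) | ((~u) & r)


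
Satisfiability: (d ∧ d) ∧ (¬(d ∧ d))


Check all 2 assignments over {d}:
d | φ
-----
F | F
T | F
No assignment makes the formula true.

Unsatisfiable.


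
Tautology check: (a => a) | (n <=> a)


Build the truth table over {a, n}:
a | n | φ
---------
False | False | True
True | False | True
False | True | True
True | True | True
Every row evaluates to true.

Yes, it is a tautology.


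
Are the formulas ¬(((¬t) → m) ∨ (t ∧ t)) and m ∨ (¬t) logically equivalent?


Compare truth tables:
m | t | φ | ψ
-------------
F | F | T | T
T | F | F | T
F | T | F | F
T | T | F | T
They differ at row 2 (m=T, t=F): φ=F but ψ=T.

No, they are not logically equivalent.


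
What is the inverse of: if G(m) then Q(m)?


The inverse of (P → Q) is (¬P → ¬Q). It is equivalent to the converse, not to the original.
Here P = 'G(m)' and Q = 'Q(m)'.

If not (G(m)), then not (Q(m)).


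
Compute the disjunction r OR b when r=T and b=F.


Disjunction is false only when both operands are false.
Substitute: r=T, b=F.
T OR F evaluates to T.

T


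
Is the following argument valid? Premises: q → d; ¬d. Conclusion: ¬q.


This matches the form of modus tollens: the conclusion follows in every model of the premises.

Valid.


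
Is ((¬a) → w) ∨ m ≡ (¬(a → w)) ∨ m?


Compare truth tables:
a | m | w | φ | ψ
-----------------
F | F | F | F | F
T | F | F | T | T
F | T | F | T | T
T | T | F | T | T
F | F | T | T | F
T | F | T | T | F
F | T | T | T | T
T | T | T | T | T
They differ at row 5 (a=F, m=F, w=T): φ=T but ψ=F.

No, they are not logically equivalent.


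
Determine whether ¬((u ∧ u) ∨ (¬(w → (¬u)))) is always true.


Build the truth table over {u, w}:
u | w | φ
---------
F | F | T
T | F | F
F | T | T
T | T | F
Counterexample at row 2: with u=T, w=F, the formula is F.

No, it is not a tautology.


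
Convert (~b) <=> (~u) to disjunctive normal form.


Step 1: (¬b) ↔ (¬u) is true exactly when both agree: ((¬b) ∧ (¬u)) ∨ (¬(¬b) ∧ ¬(¬u)).
Step 2: Eliminate any double negations (¬¬X = X).

((~b) & (~u)) | (b & u)


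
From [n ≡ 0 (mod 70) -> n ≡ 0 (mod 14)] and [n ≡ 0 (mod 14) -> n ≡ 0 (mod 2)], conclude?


Hypothetical syllogism: from (P → Q) and (Q → R), infer (P → R).
Chain the two implications through the shared middle term 'n ≡ 0 (mod 14)'.

n ≡ 0 (mod 70) -> n ≡ 0 (mod 2)


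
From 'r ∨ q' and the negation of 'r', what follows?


Disjunctive syllogism: from (P ∨ Q) and ¬P, infer Q.
One disjunct, 'r', is ruled out; the other must hold.

q


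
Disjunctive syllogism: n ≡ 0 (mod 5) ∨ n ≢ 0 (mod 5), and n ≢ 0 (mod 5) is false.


Disjunctive syllogism: from (P ∨ Q) and ¬P, infer Q.
One disjunct, 'n ≢ 0 (mod 5)', is ruled out; the other must hold.

n ≡ 0 (mod 5)


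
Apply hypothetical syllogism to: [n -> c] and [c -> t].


Hypothetical syllogism: from (P → Q) and (Q → R), infer (P → R).
Chain the two implications through the shared middle term 'c'.

n -> t


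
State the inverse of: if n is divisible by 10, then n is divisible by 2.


The inverse of (P → Q) is (¬P → ¬Q). It is equivalent to the converse, not to the original.
Here P = 'n is divisible by 10' and Q = 'n is divisible by 2'.

If not (n is divisible by 10), then not (n is divisible by 2).


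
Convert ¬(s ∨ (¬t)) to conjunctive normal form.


Step 1: Apply De Morgan: ¬(s ∨ (¬t)) = ¬s ∧ ¬(¬t).
Step 2: Eliminate any double negations (¬¬X = X).

(¬s) ∧ t


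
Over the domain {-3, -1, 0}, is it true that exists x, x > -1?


Evaluate the predicate on each element: -3:False, -1:False, 0:True.
Witness x = 0 satisfies the predicate.

True


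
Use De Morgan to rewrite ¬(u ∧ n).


De Morgan: the negation of a conjunction is the disjunction of the negations.
Distribute ¬ across ∧, flipping it to ∨, and negate each literal.

(¬u) ∨ (¬n)


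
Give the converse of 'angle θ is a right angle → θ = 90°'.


The converse of (P → Q) is (Q → P). It is not in general equivalent to the original.
Here P = 'angle θ is a right angle' and Q = 'θ = 90°'.

If θ = 90°, then angle θ is a right angle.


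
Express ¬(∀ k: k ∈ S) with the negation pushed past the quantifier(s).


¬(∀ x: φ) = ∃ x: ¬φ, and ¬(∃ x: φ) = ∀ x: ¬φ.
Apply to the universal statement.

∃ k: ¬(k ∈ S)


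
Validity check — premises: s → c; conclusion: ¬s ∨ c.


This matches the form of material implication: the conclusion follows in every model of the premises.

Valid.


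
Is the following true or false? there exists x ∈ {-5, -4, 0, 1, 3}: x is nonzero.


Evaluate the predicate on each element: -5:T, -4:T, 0:F, 1:T, 3:T.
Witness x = -5 satisfies the predicate.

T


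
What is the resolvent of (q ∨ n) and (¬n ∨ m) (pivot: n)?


The clauses contain complementary literals n and ¬n.
Resolution eliminates this pair and disjoins the remaining literals (merging duplicates).

(q ∨ m)


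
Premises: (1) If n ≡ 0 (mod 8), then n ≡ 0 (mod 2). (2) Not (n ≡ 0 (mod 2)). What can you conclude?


Modus tollens: from (P → Q) and ¬Q, infer ¬P.
Q = 'n ≡ 0 (mod 2)' is denied; since P → Q, P must also fail.

Not (n ≡ 0 (mod 8)).


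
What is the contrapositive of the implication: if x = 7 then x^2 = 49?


The contrapositive of (P → Q) is (¬Q → ¬P); it is logically equivalent to the original.
Here P = 'x = 7' and Q = 'x^2 = 49'.

If not (x^2 = 49), then not (x = 7).


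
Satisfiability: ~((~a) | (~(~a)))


Check all 2 assignments over {a}:
a | φ
-----
False | False
True | False
No assignment makes the formula true.

Unsatisfiable.


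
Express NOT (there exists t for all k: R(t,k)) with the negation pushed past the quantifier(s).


Negation flips each quantifier (∀↔∃) and negates the inner predicate.
¬(there exists t for all k: φ) = for all t there exists k: ¬φ.

for all t there exists k: NOT(R(t,k))


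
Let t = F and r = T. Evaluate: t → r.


Implication is false only when antecedent is true and consequent is false.
Substitute: t=F, r=T.
F → T evaluates to T.

T


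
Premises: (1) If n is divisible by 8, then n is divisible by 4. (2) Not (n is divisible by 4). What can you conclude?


Modus tollens: from (P → Q) and ¬Q, infer ¬P.
Q = 'n is divisible by 4' is denied; since P → Q, P must also fail.

Not (n is divisible by 8).


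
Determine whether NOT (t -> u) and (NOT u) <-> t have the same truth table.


Compare truth tables:
t | u | φ | ψ
-------------
F | F | F | F
T | F | T | T
F | T | F | T
T | T | F | F
They differ at row 3 (t=F, u=T): φ=F but ψ=T.

No, they are not logically equivalent.


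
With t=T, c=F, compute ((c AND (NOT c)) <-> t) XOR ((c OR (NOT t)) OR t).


Substitute t=T, c=F:
NOT c = T
c AND (NOT c) = F AND T = F
(c AND (NOT c)) <-> t = F <-> T = F
NOT t = F
c OR (NOT t) = F OR F = F
(c OR (NOT t)) OR t = F OR T = T
((c AND (NOT c)) <-> t) XOR ((c OR (NOT t)) OR t) = F XOR T = T

T


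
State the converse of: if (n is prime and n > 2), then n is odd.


The converse of (P → Q) is (Q → P). It is not in general equivalent to the original.
Here P = '(n is prime and n > 2)' and Q = 'n is odd'.

If n is odd, then (n is prime and n > 2).


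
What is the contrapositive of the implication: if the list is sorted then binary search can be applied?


The contrapositive of (P → Q) is (¬Q → ¬P); it is logically equivalent to the original.
Here P = 'the list is sorted' and Q = 'binary search can be applied'.

If not (binary search can be applied), then not (the list is sorted).


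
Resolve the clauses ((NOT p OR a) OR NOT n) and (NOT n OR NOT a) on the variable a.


The clauses contain complementary literals a and NOTa.
Resolution eliminates this pair and disjoins the remaining literals (merging duplicates).

(NOT n OR NOT p)


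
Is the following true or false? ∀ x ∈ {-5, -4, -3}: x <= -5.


Evaluate the predicate on each element: -5:T, -4:F, -3:F.
Counterexample x = -4 fails the predicate.

F


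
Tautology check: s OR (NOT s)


Build the truth table over {s}:
s | φ
-----
F | T
T | T
Every row evaluates to true.

Yes, it is a tautology.


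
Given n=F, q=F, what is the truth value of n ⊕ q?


Exclusive or is true when exactly one operand is true.
Substitute: n=F, q=F.
F ⊕ F evaluates to F.

F


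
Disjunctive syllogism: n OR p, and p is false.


Disjunctive syllogism: from (P ∨ Q) and ¬P, infer Q.
One disjunct, 'p', is ruled out; the other must hold.

n


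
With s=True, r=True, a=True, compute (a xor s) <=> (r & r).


Substitute s=True, r=True, a=True:
a xor s = True xor True = False
r & r = True & True = True
(a xor s) <=> (r & r) = False <=> True = False

False


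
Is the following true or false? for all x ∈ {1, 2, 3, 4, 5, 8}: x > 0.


Evaluate the predicate on each element: 1:T, 2:T, 3:T, 4:T, 5:T, 8:T.
Every element satisfies the predicate.

T


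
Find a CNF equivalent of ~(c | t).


Step 1: Apply De Morgan: ¬(c ∨ t) = ¬c ∧ ¬t.

(~c) & (~t)


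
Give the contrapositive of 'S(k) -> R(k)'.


The contrapositive of (P → Q) is (¬Q → ¬P); it is logically equivalent to the original.
Here P = 'S(k)' and Q = 'R(k)'.

If not (R(k)), then not (S(k)).


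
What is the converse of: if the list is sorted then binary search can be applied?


The converse of (P → Q) is (Q → P). It is not in general equivalent to the original.
Here P = 'the list is sorted' and Q = 'binary search can be applied'.

If binary search can be applied, then the list is sorted.


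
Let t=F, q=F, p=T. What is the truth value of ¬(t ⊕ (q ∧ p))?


Substitute t=F, q=F, p=T:
q ∧ p = F ∧ T = F
t ⊕ (q ∧ p) = F ⊕ F = F
¬(t ⊕ (q ∧ p)) = T

T


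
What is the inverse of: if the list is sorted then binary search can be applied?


The inverse of (P → Q) is (¬P → ¬Q). It is equivalent to the converse, not to the original.
Here P = 'the list is sorted' and Q = 'binary search can be applied'.

If not (the list is sorted), then not (binary search can be applied).


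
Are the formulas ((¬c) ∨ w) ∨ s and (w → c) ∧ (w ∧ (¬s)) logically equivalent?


Compare truth tables:
c | s | w | φ | ψ
-----------------
F | F | F | T | F
T | F | F | F | F
F | T | F | T | F
T | T | F | T | F
F | F | T | T | F
T | F | T | T | T
F | T | T | T | F
T | T | T | T | F
They differ at row 1 (c=F, s=F, w=F): φ=T but ψ=F.

No, they are not logically equivalent.


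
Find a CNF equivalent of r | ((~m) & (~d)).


Step 1: Distribute ∨ over ∧: r ∨ ((¬m) ∧ (¬d)) = (r ∨ (¬m)) ∧ (r ∨ (¬d)).

(r | (~m)) & (r | (~d))


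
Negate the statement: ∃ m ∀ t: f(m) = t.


Negation flips each quantifier (∀↔∃) and negates the inner predicate.
¬(∃ m ∀ t: φ) = ∀ m ∃ t: ¬φ.

∀ m ∃ t: ¬(f(m) = t)


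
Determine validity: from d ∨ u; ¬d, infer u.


This matches the form of disjunctive syllogism: the conclusion follows in every model of the premises.

Valid.


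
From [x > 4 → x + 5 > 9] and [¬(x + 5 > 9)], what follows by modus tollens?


Modus tollens: from (P → Q) and ¬Q, infer ¬P.
Q = 'x + 5 > 9' is denied; since P → Q, P must also fail.

Not (x > 4).


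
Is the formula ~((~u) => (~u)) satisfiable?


Check all 2 assignments over {u}:
u | φ
-----
False | False
True | False
No assignment makes the formula true.

Unsatisfiable.


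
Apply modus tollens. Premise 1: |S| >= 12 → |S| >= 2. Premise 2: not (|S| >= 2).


Modus tollens: from (P → Q) and ¬Q, infer ¬P.
Q = '|S| >= 2' is denied; since P → Q, P must also fail.

Not (|S| >= 12).


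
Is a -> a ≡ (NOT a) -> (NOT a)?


Compare truth tables:
a | φ | ψ
---------
F | T | T
T | T | T
The columns φ and ψ agree on every row.

Yes, they are logically equivalent.


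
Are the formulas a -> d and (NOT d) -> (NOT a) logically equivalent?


Compare truth tables:
a | d | φ | ψ
-------------
F | F | T | T
T | F | F | F
F | T | T | T
T | T | T | T
The columns φ and ψ agree on every row.

Yes, they are logically equivalent.


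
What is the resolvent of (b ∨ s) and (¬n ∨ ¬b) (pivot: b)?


The clauses contain complementary literals b and ¬b.
Resolution eliminates this pair and disjoins the remaining literals (merging duplicates).

(s ∨ ¬n)


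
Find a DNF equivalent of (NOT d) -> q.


Step 1: Rewrite (¬d) → q as ¬(¬d) ∨ q.
Step 2: Eliminate any double negations (¬¬X = X).

d OR q


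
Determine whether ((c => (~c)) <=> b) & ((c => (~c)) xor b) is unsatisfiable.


Truth table over {b, c}:
b | c | φ
---------
False | False | False
True | False | False
False | True | False
True | True | False
Every row is false.

Yes, it is a contradiction.


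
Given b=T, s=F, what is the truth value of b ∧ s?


Conjunction is true only when both operands are true.
Substitute: b=T, s=F.
T ∧ F evaluates to F.

F


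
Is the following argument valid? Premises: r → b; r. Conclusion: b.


This matches the form of modus ponens: the conclusion follows in every model of the premises.

Valid.


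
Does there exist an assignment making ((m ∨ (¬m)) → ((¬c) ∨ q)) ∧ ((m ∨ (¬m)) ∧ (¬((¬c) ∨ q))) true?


Check all 8 assignments over {c, m, q}:
c | m | q | φ
-------------
F | F | F | F
T | F | F | F
F | T | F | F
T | T | F | F
F | F | T | F
T | F | T | F
F | T | T | F
T | T | T | F
No assignment makes the formula true.

Unsatisfiable.


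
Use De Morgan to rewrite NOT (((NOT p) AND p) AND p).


De Morgan: the negation of a conjunction is the disjunction of the negations.
Distribute NOT across AND, flipping it to OR, and negate each literal.

(p OR (NOT p)) OR (NOT p)


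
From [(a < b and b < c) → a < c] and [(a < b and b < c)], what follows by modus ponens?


Modus ponens: from (P → Q) and P, infer Q.
P = '(a < b and b < c)' is asserted, and P → Q holds, so Q follows.

a < c.


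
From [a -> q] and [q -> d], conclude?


Hypothetical syllogism: from (P → Q) and (Q → R), infer (P → R).
Chain the two implications through the shared middle term 'q'.

a -> d


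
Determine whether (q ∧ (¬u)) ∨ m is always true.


Build the truth table over {m, q, u}:
m | q | u | φ
-------------
F | F | F | F
T | F | F | T
F | T | F | T
T | T | F | T
F | F | T | F
T | F | T | T
F | T | T | F
T | T | T | T
Counterexample at row 1: with m=F, q=F, u=F, the formula is F.

No, it is not a tautology.


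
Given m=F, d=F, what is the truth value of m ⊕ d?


Exclusive or is true when exactly one operand is true.
Substitute: m=F, d=F.
F ⊕ F evaluates to F.

F


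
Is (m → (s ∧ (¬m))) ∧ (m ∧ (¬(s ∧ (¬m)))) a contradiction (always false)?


Truth table over {m, s}:
m | s | φ
---------
F | F | F
T | F | F
F | T | F
T | T | F
Every row is false.

Yes, it is a contradiction.


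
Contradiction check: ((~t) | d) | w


Truth table over {d, t, w}:
d | t | w | φ
-------------
False | False | False | True
True | False | False | True
False | True | False | False
True | True | False | True
False | False | True | True
True | False | True | True
False | True | True | True
True | True | True | True
Satisfying assignment at row 1: d=False, t=False, w=False gives True.

No, it is not a contradiction.


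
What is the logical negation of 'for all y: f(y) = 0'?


¬(for all x: φ) = there exists x: ¬φ, and ¬(there exists x: φ) = for all x: ¬φ.
Apply to the universal statement.

there exists y: NOT(f(y) = 0)


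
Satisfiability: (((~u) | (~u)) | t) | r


Search for a satisfying assignment over {r, t, u}.
Try r=False, t=False, u=False: the formula evaluates to True.
A satisfying assignment exists.

Satisfiable.


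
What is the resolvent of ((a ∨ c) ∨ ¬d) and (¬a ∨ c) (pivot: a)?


The clauses contain complementary literals a and ¬a.
Resolution eliminates this pair and disjoins the remaining literals (merging duplicates).

(¬d ∨ c)


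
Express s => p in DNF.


Step 1: Rewrite s → p as ¬s ∨ p.

(~s) | p


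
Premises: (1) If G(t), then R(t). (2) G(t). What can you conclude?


Modus ponens: from (P → Q) and P, infer Q.
P = 'G(t)' is asserted, and P → Q holds, so Q follows.

R(t).


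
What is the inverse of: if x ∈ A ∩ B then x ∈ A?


The inverse of (P → Q) is (¬P → ¬Q). It is equivalent to the converse, not to the original.
Here P = 'x ∈ A ∩ B' and Q = 'x ∈ A'.

If not (x ∈ A ∩ B), then not (x ∈ A).


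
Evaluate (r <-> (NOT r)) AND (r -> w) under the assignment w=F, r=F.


Substitute w=F, r=F:
NOT r = T
r <-> (NOT r) = F <-> T = F
r -> w = F -> F = T
(r <-> (NOT r)) AND (r -> w) = F AND T = F

F


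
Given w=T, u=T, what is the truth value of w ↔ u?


Biconditional is true when both operands have the same truth value.
Substitute: w=T, u=T.
T ↔ T evaluates to T.

T


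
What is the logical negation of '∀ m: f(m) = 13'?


¬(∀ x: φ) = ∃ x: ¬φ, and ¬(∃ x: φ) = ∀ x: ¬φ.
Apply to the universal statement.

∃ m: ¬(f(m) = 13)


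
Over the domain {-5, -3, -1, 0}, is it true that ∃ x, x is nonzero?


Evaluate the predicate on each element: -5:T, -3:T, -1:T, 0:F.
Witness x = -5 satisfies the predicate.

T


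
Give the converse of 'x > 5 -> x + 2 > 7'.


The converse of (P → Q) is (Q → P). It is not in general equivalent to the original.
Here P = 'x > 5' and Q = 'x + 2 > 7'.

If x + 2 > 7, then x > 5.


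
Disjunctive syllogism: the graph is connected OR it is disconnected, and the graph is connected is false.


Disjunctive syllogism: from (P ∨ Q) and ¬P, infer Q.
One disjunct, 'the graph is connected', is ruled out; the other must hold.

it is disconnected


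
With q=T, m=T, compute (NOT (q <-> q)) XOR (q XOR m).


Substitute q=T, m=T:
q <-> q = T <-> T = T
NOT (q <-> q) = F
q XOR m = T XOR T = F
(NOT (q <-> q)) XOR (q XOR m) = F XOR F = F

F


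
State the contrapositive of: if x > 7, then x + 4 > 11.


The contrapositive of (P → Q) is (¬Q → ¬P); it is logically equivalent to the original.
Here P = 'x > 7' and Q = 'x + 4 > 11'.

If not (x + 4 > 11), then not (x > 7).


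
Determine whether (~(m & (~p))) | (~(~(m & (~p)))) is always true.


Build the truth table over {m, p}:
m | p | φ
---------
False | False | True
True | False | True
False | True | True
True | True | True
Every row evaluates to true.

Yes, it is a tautology.


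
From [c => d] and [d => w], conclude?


Hypothetical syllogism: from (P → Q) and (Q → R), infer (P → R).
Chain the two implications through the shared middle term 'd'.

c => w


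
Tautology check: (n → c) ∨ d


Build the truth table over {c, d, n}:
c | d | n | φ
-------------
F | F | F | T
T | F | F | T
F | T | F | T
T | T | F | T
F | F | T | F
T | F | T | T
F | T | T | T
T | T | T | T
Counterexample at row 5: with c=F, d=F, n=T, the formula is F.

No, it is not a tautology.


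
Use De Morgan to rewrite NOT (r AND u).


De Morgan: the negation of a conjunction is the disjunction of the negations.
Distribute NOT across AND, flipping it to OR, and negate each literal.

(NOT r) OR (NOT u)


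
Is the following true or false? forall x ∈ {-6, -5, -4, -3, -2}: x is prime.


Evaluate the predicate on each element: -6:False, -5:False, -4:False, -3:False, -2:False.
Counterexample x = -6 fails the predicate.

False


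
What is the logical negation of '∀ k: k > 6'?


¬(∀ x: φ) = ∃ x: ¬φ, and ¬(∃ x: φ) = ∀ x: ¬φ.
Apply to the universal statement.

∃ k: ¬(k > 6)


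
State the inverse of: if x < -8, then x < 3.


The inverse of (P → Q) is (¬P → ¬Q). It is equivalent to the converse, not to the original.
Here P = 'x < -8' and Q = 'x < 3'.

If not (x < -8), then not (x < 3).


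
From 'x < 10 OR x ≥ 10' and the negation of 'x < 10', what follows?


Disjunctive syllogism: from (P ∨ Q) and ¬P, infer Q.
One disjunct, 'x < 10', is ruled out; the other must hold.

x ≥ 10


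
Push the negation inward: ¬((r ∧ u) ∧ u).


De Morgan: the negation of a conjunction is the disjunction of the negations.
Distribute ¬ across ∧, flipping it to ∨, and negate each literal.

((¬r) ∨ (¬u)) ∨ (¬u)


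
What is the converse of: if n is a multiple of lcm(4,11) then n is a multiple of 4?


The converse of (P → Q) is (Q → P). It is not in general equivalent to the original.
Here P = 'n is a multiple of lcm(4,11)' and Q = 'n is a multiple of 4'.

If n is a multiple of 4, then n is a multiple of lcm(4,11).


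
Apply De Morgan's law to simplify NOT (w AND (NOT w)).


De Morgan: the negation of a conjunction is the disjunction of the negations.
Distribute NOT across AND, flipping it to OR, and negate each literal.

(NOT w) OR w


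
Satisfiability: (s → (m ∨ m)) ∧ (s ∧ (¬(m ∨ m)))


Check all 4 assignments over {m, s}:
m | s | φ
---------
F | F | F
T | F | F
F | T | F
T | T | F
No assignment makes the formula true.

Unsatisfiable.


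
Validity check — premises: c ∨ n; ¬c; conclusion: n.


This matches the form of disjunctive syllogism: the conclusion follows in every model of the premises.

Valid.


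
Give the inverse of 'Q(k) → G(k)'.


The inverse of (P → Q) is (¬P → ¬Q). It is equivalent to the converse, not to the original.
Here P = 'Q(k)' and Q = 'G(k)'.

If not (Q(k)), then not (G(k)).


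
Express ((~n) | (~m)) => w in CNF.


Step 1: Rewrite as ¬((¬n) ∨ (¬m)) ∨ w = (¬(¬n) ∧ ¬(¬m)) ∨ w.
Step 2: Distribute ∨ over ∧.
Step 3: Eliminate any double negations (¬¬X = X).

(n | w) & (m | w)


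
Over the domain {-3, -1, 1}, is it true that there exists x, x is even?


Evaluate the predicate on each element: -3:F, -1:F, 1:F.
No element satisfies the predicate.

F


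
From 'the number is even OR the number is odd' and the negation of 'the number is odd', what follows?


Disjunctive syllogism: from (P ∨ Q) and ¬P, infer Q.
One disjunct, 'the number is odd', is ruled out; the other must hold.

the number is even


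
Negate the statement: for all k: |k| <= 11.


¬(for all x: φ) = there exists x: ¬φ, and ¬(there exists x: φ) = for all x: ¬φ.
Apply to the universal statement.

there exists k: NOT(|k| <= 11)


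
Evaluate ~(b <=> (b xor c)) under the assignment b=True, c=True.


Substitute b=True, c=True:
b xor c = True xor True = False
b <=> (b xor c) = True <=> False = False
~(b <=> (b xor c)) = True

True


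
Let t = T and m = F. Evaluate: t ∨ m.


Disjunction is false only when both operands are false.
Substitute: t=T, m=F.
T ∨ F evaluates to T.

T


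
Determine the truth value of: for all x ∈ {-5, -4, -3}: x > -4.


Evaluate the predicate on each element: -5:F, -4:F, -3:T.
Counterexample x = -5 fails the predicate.

F


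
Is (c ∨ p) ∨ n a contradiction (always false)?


Truth table over {c, n, p}:
c | n | p | φ
-------------
F | F | F | F
T | F | F | T
F | T | F | T
T | T | F | T
F | F | T | T
T | F | T | T
F | T | T | T
T | T | T | T
Satisfying assignment at row 2: c=T, n=F, p=F gives T.

No, it is not a contradiction.


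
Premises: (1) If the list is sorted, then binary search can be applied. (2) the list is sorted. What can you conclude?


Modus ponens: from (P → Q) and P, infer Q.
P = 'the list is sorted' is asserted, and P → Q holds, so Q follows.

binary search can be applied.


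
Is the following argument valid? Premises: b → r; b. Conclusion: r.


This matches the form of modus ponens: the conclusion follows in every model of the premises.

Valid.


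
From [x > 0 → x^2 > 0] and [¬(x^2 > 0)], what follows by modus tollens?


Modus tollens: from (P → Q) and ¬Q, infer ¬P.
Q = 'x^2 > 0' is denied; since P → Q, P must also fail.

Not (x > 0).


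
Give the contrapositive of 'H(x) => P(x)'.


The contrapositive of (P → Q) is (¬Q → ¬P); it is logically equivalent to the original.
Here P = 'H(x)' and Q = 'P(x)'.

If not (P(x)), then not (H(x)).


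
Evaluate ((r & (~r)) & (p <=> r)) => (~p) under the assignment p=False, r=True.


Substitute p=False, r=True:
~r = False
r & (~r) = True & False = False
p <=> r = False <=> True = False
(r & (~r)) & (p <=> r) = False & False = False
~p = True
((r & (~r)) & (p <=> r)) => (~p) = False => True = True

True


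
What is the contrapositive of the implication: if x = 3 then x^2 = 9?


The contrapositive of (P → Q) is (¬Q → ¬P); it is logically equivalent to the original.
Here P = 'x = 3' and Q = 'x^2 = 9'.

If not (x^2 = 9), then not (x = 3).


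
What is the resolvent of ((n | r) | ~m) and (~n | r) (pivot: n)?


The clauses contain complementary literals n and ~n.
Resolution eliminates this pair and disjoins the remaining literals (merging duplicates).

(~m | r)


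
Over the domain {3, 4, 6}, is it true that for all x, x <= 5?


Evaluate the predicate on each element: 3:T, 4:T, 6:F.
Counterexample x = 6 fails the predicate.

F


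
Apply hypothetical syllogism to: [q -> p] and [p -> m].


Hypothetical syllogism: from (P → Q) and (Q → R), infer (P → R).
Chain the two implications through the shared middle term 'p'.

q -> m


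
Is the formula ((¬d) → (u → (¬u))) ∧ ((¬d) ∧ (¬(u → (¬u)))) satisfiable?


Check all 4 assignments over {d, u}:
d | u | φ
---------
F | F | F
T | F | F
F | T | F
T | T | F
No assignment makes the formula true.

Unsatisfiable.


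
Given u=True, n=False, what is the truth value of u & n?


Conjunction is true only when both operands are true.
Substitute: u=True, n=False.
True & False evaluates to False.

False


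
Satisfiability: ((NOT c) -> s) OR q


Search for a satisfying assignment over {c, q, s}.
Try c=T, q=F, s=F: the formula evaluates to T.
A satisfying assignment exists.

Satisfiable.


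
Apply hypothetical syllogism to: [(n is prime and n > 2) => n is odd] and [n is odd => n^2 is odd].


Hypothetical syllogism: from (P → Q) and (Q → R), infer (P → R).
Chain the two implications through the shared middle term 'n is odd'.

(n is prime and n > 2) => n^2 is odd


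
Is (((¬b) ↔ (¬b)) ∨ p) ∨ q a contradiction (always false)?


Truth table over {b, p, q}:
b | p | q | φ
-------------
F | F | F | T
T | F | F | T
F | T | F | T
T | T | F | T
F | F | T | T
T | F | T | T
F | T | T | T
T | T | T | T
Satisfying assignment at row 1: b=F, p=F, q=F gives T.

No, it is not a contradiction.


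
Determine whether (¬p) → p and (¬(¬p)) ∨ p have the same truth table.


Compare truth tables:
p | φ | ψ
---------
F | F | F
T | T | T
The columns φ and ψ agree on every row.

Yes, they are logically equivalent.


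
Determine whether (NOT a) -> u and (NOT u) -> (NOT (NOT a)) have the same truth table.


Compare truth tables:
a | u | φ | ψ
-------------
F | F | F | F
T | F | T | T
F | T | T | T
T | T | T | T
The columns φ and ψ agree on every row.

Yes, they are logically equivalent.


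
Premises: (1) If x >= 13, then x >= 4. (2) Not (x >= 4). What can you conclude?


Modus tollens: from (P → Q) and ¬Q, infer ¬P.
Q = 'x >= 4' is denied; since P → Q, P must also fail.

Not (x >= 13).


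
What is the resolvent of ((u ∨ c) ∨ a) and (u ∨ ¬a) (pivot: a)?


The clauses contain complementary literals a and ¬a.
Resolution eliminates this pair and disjoins the remaining literals (merging duplicates).

(u ∨ c)


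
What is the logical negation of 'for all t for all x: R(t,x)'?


Negation flips each quantifier (∀↔∃) and negates the inner predicate.
¬(for all t for all x: φ) = there exists t there exists x: ¬φ.

there exists t there exists x: NOT(R(t,x))


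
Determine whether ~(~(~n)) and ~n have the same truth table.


Compare truth tables:
n | φ | ψ
---------
False | True | True
True | False | False
The columns φ and ψ agree on every row.

Yes, they are logically equivalent.


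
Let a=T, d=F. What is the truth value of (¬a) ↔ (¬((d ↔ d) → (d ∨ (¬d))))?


Substitute a=T, d=F:
¬a = F
d ↔ d = F ↔ F = T
¬d = T
d ∨ (¬d) = F ∨ T = T
(d ↔ d) → (d ∨ (¬d)) = T → T = T
¬((d ↔ d) → (d ∨ (¬d))) = F
(¬a) ↔ (¬((d ↔ d) → (d ∨ (¬d)))) = F ↔ F = T

T


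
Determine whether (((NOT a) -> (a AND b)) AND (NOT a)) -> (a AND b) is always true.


Build the truth table over {a, b}:
a | b | φ
---------
F | F | T
T | F | T
F | T | T
T | T | T
Every row evaluates to true.

Yes, it is a tautology.


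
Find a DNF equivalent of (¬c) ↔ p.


Step 1: (¬c) ↔ p is true exactly when both agree: ((¬c) ∧ p) ∨ (¬(¬c) ∧ ¬p).
Step 2: Eliminate any double negations (¬¬X = X).

((¬c) ∧ p) ∨ (c ∧ (¬p))


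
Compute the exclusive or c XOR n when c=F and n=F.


Exclusive or is true when exactly one operand is true.
Substitute: c=F, n=F.
F XOR F evaluates to F.

F


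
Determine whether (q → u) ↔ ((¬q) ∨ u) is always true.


Build the truth table over {q, u}:
q | u | φ
---------
F | F | T
T | F | T
F | T | T
T | T | T
Every row evaluates to true.

Yes, it is a tautology.


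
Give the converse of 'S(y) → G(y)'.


The converse of (P → Q) is (Q → P). It is not in general equivalent to the original.
Here P = 'S(y)' and Q = 'G(y)'.

If G(y), then S(y).


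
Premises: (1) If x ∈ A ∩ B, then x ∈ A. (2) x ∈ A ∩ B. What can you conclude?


Modus ponens: from (P → Q) and P, infer Q.
P = 'x ∈ A ∩ B' is asserted, and P → Q holds, so Q follows.

x ∈ A.


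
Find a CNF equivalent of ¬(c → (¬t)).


Step 1: Rewrite c → (¬t) as ¬c ∨ (¬t).
Step 2: Negate: ¬(¬c ∨ (¬t)) = c ∧ ¬(¬t) (De Morgan + double negation).
Step 3: Eliminate any double negations (¬¬X = X).

c ∧ t


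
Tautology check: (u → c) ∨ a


Build the truth table over {a, c, u}:
a | c | u | φ
-------------
F | F | F | T
T | F | F | T
F | T | F | T
T | T | F | T
F | F | T | F
T | F | T | T
F | T | T | T
T | T | T | T
Counterexample at row 5: with a=F, c=F, u=T, the formula is F.

No, it is not a tautology.


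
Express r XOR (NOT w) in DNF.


Step 1: r ⊕ (¬w) is true exactly when they disagree: (r ∧ ¬(¬w)) ∨ (¬r ∧ (¬w)).
Step 2: Eliminate any double negations (¬¬X = X).

(r AND w) OR ((NOT r) AND (NOT w))


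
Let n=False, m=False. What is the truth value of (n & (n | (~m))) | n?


Substitute n=False, m=False:
~m = True
n | (~m) = False | True = True
n & (n | (~m)) = False & True = False
(n & (n | (~m))) | n = False | False = False

False


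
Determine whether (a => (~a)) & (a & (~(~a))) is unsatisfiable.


Truth table over {a}:
a | φ
-----
False | False
True | False
Every row is false.

Yes, it is a contradiction.


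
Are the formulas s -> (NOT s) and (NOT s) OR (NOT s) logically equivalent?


Compare truth tables:
s | φ | ψ
---------
F | T | T
T | F | F
The columns φ and ψ agree on every row.

Yes, they are logically equivalent.


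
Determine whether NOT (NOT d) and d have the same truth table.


Compare truth tables:
d | φ | ψ
---------
F | F | F
T | T | T
The columns φ and ψ agree on every row.

Yes, they are logically equivalent.


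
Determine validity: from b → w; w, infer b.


This is affirming the consequent (fallacy). There exist truth assignments where the premises are all true but the conclusion is false.

Invalid.


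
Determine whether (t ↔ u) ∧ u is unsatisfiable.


Truth table over {t, u}:
t | u | φ
---------
F | F | F
T | F | F
F | T | F
T | T | T
Satisfying assignment at row 4: t=T, u=T gives T.

No, it is not a contradiction.


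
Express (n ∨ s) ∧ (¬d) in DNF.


Step 1: Distribute ∧ over ∨: (n ∨ s) ∧ (¬d) = (n ∧ (¬d)) ∨ (s ∧ (¬d)).

(n ∧ (¬d)) ∨ (s ∧ (¬d))


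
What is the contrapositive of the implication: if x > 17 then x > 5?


The contrapositive of (P → Q) is (¬Q → ¬P); it is logically equivalent to the original.
Here P = 'x > 17' and Q = 'x > 5'.

If not (x > 5), then not (x > 17).


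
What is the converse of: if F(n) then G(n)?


The converse of (P → Q) is (Q → P). It is not in general equivalent to the original.
Here P = 'F(n)' and Q = 'G(n)'.

If G(n), then F(n).


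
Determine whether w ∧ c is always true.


Build the truth table over {c, w}:
c | w | φ
---------
F | F | F
T | F | F
F | T | F
T | T | T
Counterexample at row 1: with c=F, w=F, the formula is F.

No, it is not a tautology.


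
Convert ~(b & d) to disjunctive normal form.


Step 1: Apply De Morgan: ¬(b ∧ d) = ¬b ∨ ¬d.

(~b) | (~d)


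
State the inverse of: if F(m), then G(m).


The inverse of (P → Q) is (¬P → ¬Q). It is equivalent to the converse, not to the original.
Here P = 'F(m)' and Q = 'G(m)'.

If not (F(m)), then not (G(m)).


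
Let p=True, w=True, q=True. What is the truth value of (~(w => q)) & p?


Substitute p=True, w=True, q=True:
w => q = True => True = True
~(w => q) = False
(~(w => q)) & p = False & True = False

False


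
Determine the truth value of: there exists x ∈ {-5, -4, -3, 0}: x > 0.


Evaluate the predicate on each element: -5:F, -4:F, -3:F, 0:F.
No element satisfies the predicate.

F


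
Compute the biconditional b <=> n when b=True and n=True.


Biconditional is true when both operands have the same truth value.
Substitute: b=True, n=True.
True <=> True evaluates to True.

True


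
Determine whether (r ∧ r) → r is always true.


Build the truth table over {r}:
r | φ
-----
F | T
T | T
Every row evaluates to true.

Yes, it is a tautology.


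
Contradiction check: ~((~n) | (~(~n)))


Truth table over {n}:
n | φ
-----
False | False
True | False
Every row is false.

Yes, it is a contradiction.


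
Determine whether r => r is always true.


Build the truth table over {r}:
r | φ
-----
False | True
True | True
Every row evaluates to true.

Yes, it is a tautology.


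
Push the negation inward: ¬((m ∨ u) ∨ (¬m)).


De Morgan: the negation of a disjunction is the conjunction of the negations.
Distribute ¬ across ∨, flipping it to ∧, and negate each literal.

((¬m) ∧ (¬u)) ∧ m


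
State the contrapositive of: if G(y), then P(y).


The contrapositive of (P → Q) is (¬Q → ¬P); it is logically equivalent to the original.
Here P = 'G(y)' and Q = 'P(y)'.

If not (P(y)), then not (G(y)).


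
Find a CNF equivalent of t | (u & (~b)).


Step 1: Distribute ∨ over ∧: t ∨ (u ∧ (¬b)) = (t ∨ u) ∧ (t ∨ (¬b)).

(t | u) & (t | (~b))


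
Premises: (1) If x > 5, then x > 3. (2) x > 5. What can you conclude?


Modus ponens: from (P → Q) and P, infer Q.
P = 'x > 5' is asserted, and P → Q holds, so Q follows.

x > 3.


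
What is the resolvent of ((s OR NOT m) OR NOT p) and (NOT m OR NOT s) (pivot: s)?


The clauses contain complementary literals s and NOTs.
Resolution eliminates this pair and disjoins the remaining literals (merging duplicates).

(NOT m OR NOT p)


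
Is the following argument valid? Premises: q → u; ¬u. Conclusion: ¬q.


This matches the form of modus tollens: the conclusion follows in every model of the premises.

Valid.


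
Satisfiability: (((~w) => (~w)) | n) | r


Search for a satisfying assignment over {n, r, w}.
Try n=False, r=False, w=False: the formula evaluates to True.
A satisfying assignment exists.

Satisfiable.


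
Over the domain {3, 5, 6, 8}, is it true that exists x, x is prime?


Evaluate the predicate on each element: 3:True, 5:True, 6:False, 8:False.
Witness x = 3 satisfies the predicate.

True


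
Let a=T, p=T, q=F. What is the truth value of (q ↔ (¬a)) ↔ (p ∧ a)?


Substitute a=T, p=T, q=F:
¬a = F
q ↔ (¬a) = F ↔ F = T
p ∧ a = T ∧ T = T
(q ↔ (¬a)) ↔ (p ∧ a) = T ↔ T = T

T


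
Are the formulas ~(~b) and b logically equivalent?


Compare truth tables:
b | φ | ψ
---------
False | False | False
True | True | True
The columns φ and ψ agree on every row.

Yes, they are logically equivalent.


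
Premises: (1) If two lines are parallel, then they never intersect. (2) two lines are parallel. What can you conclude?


Modus ponens: from (P → Q) and P, infer Q.
P = 'two lines are parallel' is asserted, and P → Q holds, so Q follows.

they never intersect.


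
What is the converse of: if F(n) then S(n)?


The converse of (P → Q) is (Q → P). It is not in general equivalent to the original.
Here P = 'F(n)' and Q = 'S(n)'.

If S(n), then F(n).
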